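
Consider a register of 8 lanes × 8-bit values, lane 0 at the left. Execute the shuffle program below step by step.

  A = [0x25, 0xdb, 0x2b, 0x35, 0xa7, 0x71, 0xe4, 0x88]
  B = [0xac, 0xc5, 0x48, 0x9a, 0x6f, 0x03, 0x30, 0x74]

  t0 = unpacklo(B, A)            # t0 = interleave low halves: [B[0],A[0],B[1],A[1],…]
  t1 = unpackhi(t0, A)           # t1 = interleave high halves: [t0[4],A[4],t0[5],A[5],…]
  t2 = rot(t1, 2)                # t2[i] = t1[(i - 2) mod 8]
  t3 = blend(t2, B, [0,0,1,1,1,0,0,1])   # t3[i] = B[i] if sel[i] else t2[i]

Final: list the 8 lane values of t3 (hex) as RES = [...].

RES = [ 0x35  0x88  0x48  0x9a  0x6f  0x71  0x9a  0x74 ]

  t0: ac 25 c5 db 48 2b 9a 35
  t1: 48 a7 2b 71 9a e4 35 88
  t2: 35 88 48 a7 2b 71 9a e4
  t3: 35 88 48 9a 6f 71 9a 74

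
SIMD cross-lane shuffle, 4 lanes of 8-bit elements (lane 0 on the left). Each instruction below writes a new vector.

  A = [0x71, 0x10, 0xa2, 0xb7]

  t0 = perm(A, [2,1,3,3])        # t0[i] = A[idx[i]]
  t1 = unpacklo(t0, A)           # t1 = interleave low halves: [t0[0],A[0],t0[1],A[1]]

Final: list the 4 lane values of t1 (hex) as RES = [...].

t0 = [0xa2, 0x10, 0xb7, 0xb7]
t1 = [0xa2, 0x71, 0x10, 0x10]

RES = [ 0xa2  0x71  0x10  0x10 ]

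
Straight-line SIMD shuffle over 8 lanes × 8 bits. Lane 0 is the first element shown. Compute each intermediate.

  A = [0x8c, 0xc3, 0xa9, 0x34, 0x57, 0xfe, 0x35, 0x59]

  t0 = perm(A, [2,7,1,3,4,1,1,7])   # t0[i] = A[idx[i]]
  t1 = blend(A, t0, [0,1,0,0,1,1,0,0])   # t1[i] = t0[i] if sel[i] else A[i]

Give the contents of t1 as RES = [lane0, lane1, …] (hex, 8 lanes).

t0 = [0xa9, 0x59, 0xc3, 0x34, 0x57, 0xc3, 0xc3, 0x59]
t1 = [0x8c, 0x59, 0xa9, 0x34, 0x57, 0xc3, 0x35, 0x59]

RES = [ 0x8c  0x59  0xa9  0x34  0x57  0xc3  0x35  0x59 ]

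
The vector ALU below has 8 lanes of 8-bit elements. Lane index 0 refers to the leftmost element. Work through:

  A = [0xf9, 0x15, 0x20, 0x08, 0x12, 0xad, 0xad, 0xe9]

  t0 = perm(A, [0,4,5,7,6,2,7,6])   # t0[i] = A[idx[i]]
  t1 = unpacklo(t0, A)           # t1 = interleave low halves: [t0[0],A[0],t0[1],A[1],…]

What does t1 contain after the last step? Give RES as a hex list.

t0 = [0xf9, 0x12, 0xad, 0xe9, 0xad, 0x20, 0xe9, 0xad]
t1 = [0xf9, 0xf9, 0x12, 0x15, 0xad, 0x20, 0xe9, 0x08]

RES = [0xf9, 0xf9, 0x12, 0x15, 0xad, 0x20, 0xe9, 0x08]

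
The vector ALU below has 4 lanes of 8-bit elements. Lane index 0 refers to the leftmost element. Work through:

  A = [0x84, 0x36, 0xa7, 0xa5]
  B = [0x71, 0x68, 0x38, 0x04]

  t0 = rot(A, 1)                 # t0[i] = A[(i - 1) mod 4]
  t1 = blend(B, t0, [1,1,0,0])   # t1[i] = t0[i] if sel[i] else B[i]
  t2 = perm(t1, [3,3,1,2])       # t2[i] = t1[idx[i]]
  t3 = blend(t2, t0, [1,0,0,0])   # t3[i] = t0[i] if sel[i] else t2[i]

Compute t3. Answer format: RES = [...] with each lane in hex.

RES = [ 0xa5  0x04  0x84  0x38 ]

t0 = [0xa5, 0x84, 0x36, 0xa7]
t1 = [0xa5, 0x84, 0x38, 0x04]
t2 = [0x04, 0x04, 0x84, 0x38]
t3 = [0xa5, 0x04, 0x84, 0x38]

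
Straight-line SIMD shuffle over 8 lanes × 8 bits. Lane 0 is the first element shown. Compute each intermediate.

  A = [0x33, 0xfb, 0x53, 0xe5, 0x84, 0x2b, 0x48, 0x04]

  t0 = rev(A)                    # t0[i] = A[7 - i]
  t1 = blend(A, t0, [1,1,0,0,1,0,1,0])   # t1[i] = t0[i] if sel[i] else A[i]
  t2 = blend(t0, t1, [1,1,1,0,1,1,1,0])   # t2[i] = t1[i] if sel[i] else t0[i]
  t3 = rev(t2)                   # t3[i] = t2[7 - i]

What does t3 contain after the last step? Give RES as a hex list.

→ t0 |04|48|2b|84|e5|53|fb|33|
→ t1 |04|48|53|e5|e5|2b|fb|04|
→ t2 |04|48|53|84|e5|2b|fb|33|
→ t3 |33|fb|2b|e5|84|53|48|04|

RES = [0x33, 0xfb, 0x2b, 0xe5, 0x84, 0x53, 0x48, 0x04]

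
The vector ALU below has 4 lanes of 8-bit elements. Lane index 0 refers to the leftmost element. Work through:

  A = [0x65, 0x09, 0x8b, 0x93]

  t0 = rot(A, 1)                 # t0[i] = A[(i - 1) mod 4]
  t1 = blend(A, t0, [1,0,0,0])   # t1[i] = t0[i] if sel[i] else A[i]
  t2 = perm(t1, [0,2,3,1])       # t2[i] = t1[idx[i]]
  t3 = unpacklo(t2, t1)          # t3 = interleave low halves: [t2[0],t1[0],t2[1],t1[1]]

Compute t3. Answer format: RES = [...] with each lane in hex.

t0 = [0x93, 0x65, 0x09, 0x8b]
t1 = [0x93, 0x09, 0x8b, 0x93]
t2 = [0x93, 0x8b, 0x93, 0x09]
t3 = [0x93, 0x93, 0x8b, 0x09]

RES = [ 0x93  0x93  0x8b  0x09 ]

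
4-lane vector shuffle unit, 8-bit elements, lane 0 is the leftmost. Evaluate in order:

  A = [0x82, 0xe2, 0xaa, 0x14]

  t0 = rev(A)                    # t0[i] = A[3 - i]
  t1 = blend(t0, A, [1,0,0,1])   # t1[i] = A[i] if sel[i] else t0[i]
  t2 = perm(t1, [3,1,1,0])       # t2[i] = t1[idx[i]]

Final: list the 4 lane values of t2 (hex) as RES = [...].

  t0: 14 aa e2 82
  t1: 82 aa e2 14
  t2: 14 aa aa 82

RES = [0x14, 0xaa, 0xaa, 0x82]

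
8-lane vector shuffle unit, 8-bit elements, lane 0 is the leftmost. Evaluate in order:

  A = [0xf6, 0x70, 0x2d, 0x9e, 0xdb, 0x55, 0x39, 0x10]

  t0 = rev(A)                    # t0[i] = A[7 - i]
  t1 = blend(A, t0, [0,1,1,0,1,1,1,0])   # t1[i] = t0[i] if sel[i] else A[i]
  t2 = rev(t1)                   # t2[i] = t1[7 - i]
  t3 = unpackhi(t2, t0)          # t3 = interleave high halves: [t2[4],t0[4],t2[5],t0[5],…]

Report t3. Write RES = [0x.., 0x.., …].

RES = [ 0x9e  0x9e  0x55  0x2d  0x39  0x70  0xf6  0xf6 ]

t0 = [0x10, 0x39, 0x55, 0xdb, 0x9e, 0x2d, 0x70, 0xf6]
t1 = [0xf6, 0x39, 0x55, 0x9e, 0x9e, 0x2d, 0x70, 0x10]
t2 = [0x10, 0x70, 0x2d, 0x9e, 0x9e, 0x55, 0x39, 0xf6]
t3 = [0x9e, 0x9e, 0x55, 0x2d, 0x39, 0x70, 0xf6, 0xf6]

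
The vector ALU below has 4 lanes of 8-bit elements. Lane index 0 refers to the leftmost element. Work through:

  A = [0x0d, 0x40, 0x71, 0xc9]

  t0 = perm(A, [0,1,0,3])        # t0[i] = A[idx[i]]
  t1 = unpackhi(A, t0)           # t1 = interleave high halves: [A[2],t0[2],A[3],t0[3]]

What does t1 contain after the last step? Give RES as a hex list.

RES = [0x71, 0x0d, 0xc9, 0xc9]

→ t0 |0d|40|0d|c9|
→ t1 |71|0d|c9|c9|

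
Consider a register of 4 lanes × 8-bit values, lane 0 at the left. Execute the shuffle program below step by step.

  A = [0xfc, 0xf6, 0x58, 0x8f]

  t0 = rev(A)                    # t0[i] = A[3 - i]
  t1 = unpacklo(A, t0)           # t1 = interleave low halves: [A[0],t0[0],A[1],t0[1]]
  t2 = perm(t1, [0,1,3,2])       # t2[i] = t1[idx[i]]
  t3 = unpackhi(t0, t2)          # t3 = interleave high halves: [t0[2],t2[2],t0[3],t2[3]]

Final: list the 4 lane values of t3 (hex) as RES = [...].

RES = [0xf6, 0x58, 0xfc, 0xf6]

t0 = [0x8f, 0x58, 0xf6, 0xfc]
t1 = [0xfc, 0x8f, 0xf6, 0x58]
t2 = [0xfc, 0x8f, 0x58, 0xf6]
t3 = [0xf6, 0x58, 0xfc, 0xf6]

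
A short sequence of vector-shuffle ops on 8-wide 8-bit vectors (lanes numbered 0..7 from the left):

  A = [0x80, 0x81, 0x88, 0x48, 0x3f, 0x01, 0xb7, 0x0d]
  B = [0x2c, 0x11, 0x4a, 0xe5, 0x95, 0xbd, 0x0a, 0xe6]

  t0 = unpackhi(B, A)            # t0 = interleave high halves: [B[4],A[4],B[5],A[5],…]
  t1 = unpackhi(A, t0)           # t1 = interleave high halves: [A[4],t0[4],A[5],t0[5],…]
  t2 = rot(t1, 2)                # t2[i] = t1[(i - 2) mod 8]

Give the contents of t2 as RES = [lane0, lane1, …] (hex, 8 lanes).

→ t0 |95|3f|bd|01|0a|b7|e6|0d|
→ t1 |3f|0a|01|b7|b7|e6|0d|0d|
→ t2 |0d|0d|3f|0a|01|b7|b7|e6|

RES = [ 0x0d  0x0d  0x3f  0x0a  0x01  0xb7  0xb7  0xe6 ]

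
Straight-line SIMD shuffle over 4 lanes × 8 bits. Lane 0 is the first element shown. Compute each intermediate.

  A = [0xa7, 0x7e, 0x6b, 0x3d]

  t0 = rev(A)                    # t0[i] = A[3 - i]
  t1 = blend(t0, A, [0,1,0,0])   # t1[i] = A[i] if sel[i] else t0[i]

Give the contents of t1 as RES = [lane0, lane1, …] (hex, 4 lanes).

→ t0 |3d|6b|7e|a7|
→ t1 |3d|7e|7e|a7|

RES = [ 0x3d  0x7e  0x7e  0xa7 ]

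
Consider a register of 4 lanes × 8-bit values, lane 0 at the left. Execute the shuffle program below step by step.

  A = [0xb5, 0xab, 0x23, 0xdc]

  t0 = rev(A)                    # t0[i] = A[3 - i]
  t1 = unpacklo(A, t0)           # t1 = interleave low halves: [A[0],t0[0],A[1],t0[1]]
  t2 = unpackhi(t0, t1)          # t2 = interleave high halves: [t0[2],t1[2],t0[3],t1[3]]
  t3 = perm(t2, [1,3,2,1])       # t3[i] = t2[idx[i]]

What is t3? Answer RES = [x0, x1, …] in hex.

t0 = [0xdc, 0x23, 0xab, 0xb5]
t1 = [0xb5, 0xdc, 0xab, 0x23]
t2 = [0xab, 0xab, 0xb5, 0x23]
t3 = [0xab, 0x23, 0xb5, 0xab]

RES = [0xab, 0x23, 0xb5, 0xab]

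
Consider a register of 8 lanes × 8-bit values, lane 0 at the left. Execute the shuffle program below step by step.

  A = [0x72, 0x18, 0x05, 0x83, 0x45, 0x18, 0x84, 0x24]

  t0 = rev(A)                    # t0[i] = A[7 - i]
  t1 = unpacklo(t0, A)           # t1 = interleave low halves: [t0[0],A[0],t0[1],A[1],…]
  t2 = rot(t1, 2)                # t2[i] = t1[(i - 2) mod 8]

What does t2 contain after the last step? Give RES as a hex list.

RES = [ 0x45  0x83  0x24  0x72  0x84  0x18  0x18  0x05 ]

  t0: 24 84 18 45 83 05 18 72
  t1: 24 72 84 18 18 05 45 83
  t2: 45 83 24 72 84 18 18 05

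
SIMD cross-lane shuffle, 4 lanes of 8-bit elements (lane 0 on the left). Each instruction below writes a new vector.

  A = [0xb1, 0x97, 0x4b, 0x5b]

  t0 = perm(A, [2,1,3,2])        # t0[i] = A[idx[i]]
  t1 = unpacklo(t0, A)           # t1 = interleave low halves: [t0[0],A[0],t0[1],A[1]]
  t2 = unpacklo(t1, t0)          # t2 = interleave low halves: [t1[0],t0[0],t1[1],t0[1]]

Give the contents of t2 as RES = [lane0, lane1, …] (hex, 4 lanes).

RES = [ 0x4b  0x4b  0xb1  0x97 ]

→ t0 |4b|97|5b|4b|
→ t1 |4b|b1|97|97|
→ t2 |4b|4b|b1|97|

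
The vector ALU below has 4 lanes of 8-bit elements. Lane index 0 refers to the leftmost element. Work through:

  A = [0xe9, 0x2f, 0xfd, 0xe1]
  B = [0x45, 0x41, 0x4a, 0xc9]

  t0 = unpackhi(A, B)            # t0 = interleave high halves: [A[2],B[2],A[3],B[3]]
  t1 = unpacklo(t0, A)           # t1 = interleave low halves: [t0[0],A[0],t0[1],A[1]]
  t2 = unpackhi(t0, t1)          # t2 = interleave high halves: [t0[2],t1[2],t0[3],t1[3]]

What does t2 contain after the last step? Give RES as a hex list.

RES = [ 0xe1  0x4a  0xc9  0x2f ]

→ t0 |fd|4a|e1|c9|
→ t1 |fd|e9|4a|2f|
→ t2 |e1|4a|c9|2f|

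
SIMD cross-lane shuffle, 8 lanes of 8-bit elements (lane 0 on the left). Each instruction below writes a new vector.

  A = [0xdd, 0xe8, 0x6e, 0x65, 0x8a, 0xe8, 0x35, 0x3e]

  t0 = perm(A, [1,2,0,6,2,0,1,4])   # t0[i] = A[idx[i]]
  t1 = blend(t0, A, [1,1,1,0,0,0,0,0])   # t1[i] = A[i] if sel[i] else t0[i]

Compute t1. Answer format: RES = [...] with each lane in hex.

RES = [ 0xdd  0xe8  0x6e  0x35  0x6e  0xdd  0xe8  0x8a ]

t0 = [0xe8, 0x6e, 0xdd, 0x35, 0x6e, 0xdd, 0xe8, 0x8a]
t1 = [0xdd, 0xe8, 0x6e, 0x35, 0x6e, 0xdd, 0xe8, 0x8a]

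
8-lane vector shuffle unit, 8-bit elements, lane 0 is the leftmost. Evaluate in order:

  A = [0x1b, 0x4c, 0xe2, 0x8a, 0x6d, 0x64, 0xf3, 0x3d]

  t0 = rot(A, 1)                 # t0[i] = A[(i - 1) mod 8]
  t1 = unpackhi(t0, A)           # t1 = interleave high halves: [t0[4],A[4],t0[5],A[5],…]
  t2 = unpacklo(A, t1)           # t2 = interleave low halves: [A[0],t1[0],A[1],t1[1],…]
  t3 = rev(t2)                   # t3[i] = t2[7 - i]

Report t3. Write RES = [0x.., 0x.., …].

RES = [0x64, 0x8a, 0x6d, 0xe2, 0x6d, 0x4c, 0x8a, 0x1b]

→ t0 |3d|1b|4c|e2|8a|6d|64|f3|
→ t1 |8a|6d|6d|64|64|f3|f3|3d|
→ t2 |1b|8a|4c|6d|e2|6d|8a|64|
→ t3 |64|8a|6d|e2|6d|4c|8a|1b|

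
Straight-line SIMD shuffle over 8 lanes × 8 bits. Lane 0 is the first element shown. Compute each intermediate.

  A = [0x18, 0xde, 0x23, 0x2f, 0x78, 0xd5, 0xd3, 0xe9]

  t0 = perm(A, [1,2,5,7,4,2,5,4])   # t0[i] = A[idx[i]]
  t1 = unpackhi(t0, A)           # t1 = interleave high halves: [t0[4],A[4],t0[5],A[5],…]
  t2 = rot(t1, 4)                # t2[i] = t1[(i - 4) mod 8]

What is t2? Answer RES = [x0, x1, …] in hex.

RES = [ 0xd5  0xd3  0x78  0xe9  0x78  0x78  0x23  0xd5 ]

  t0: de 23 d5 e9 78 23 d5 78
  t1: 78 78 23 d5 d5 d3 78 e9
  t2: d5 d3 78 e9 78 78 23 d5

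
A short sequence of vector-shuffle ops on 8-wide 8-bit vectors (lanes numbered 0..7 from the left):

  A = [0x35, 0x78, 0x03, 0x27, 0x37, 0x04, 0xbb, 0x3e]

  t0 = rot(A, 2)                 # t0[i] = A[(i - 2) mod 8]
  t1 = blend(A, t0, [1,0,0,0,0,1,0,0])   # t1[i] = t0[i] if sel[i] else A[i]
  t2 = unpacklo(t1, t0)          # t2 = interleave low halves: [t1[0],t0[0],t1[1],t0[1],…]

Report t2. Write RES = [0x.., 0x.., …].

RES = [ 0xbb  0xbb  0x78  0x3e  0x03  0x35  0x27  0x78 ]

  t0: bb 3e 35 78 03 27 37 04
  t1: bb 78 03 27 37 27 bb 3e
  t2: bb bb 78 3e 03 35 27 78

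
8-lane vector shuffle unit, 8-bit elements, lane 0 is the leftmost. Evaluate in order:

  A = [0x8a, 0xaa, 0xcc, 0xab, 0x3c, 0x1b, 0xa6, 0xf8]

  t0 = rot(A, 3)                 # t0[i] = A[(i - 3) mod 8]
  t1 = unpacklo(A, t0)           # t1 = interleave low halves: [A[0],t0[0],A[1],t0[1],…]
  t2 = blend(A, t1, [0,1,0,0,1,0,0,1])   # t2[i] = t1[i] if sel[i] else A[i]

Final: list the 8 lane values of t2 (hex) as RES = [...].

t0 = [0x1b, 0xa6, 0xf8, 0x8a, 0xaa, 0xcc, 0xab, 0x3c]
t1 = [0x8a, 0x1b, 0xaa, 0xa6, 0xcc, 0xf8, 0xab, 0x8a]
t2 = [0x8a, 0x1b, 0xcc, 0xab, 0xcc, 0x1b, 0xa6, 0x8a]

RES = [0x8a, 0x1b, 0xcc, 0xab, 0xcc, 0x1b, 0xa6, 0x8a]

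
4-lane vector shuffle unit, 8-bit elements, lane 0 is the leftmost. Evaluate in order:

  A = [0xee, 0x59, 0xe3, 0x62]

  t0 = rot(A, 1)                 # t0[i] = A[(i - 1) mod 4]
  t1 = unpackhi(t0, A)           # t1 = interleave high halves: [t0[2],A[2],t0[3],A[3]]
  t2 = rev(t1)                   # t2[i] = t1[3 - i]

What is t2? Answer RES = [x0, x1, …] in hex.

RES = [ 0x62  0xe3  0xe3  0x59 ]

  t0: 62 ee 59 e3
  t1: 59 e3 e3 62
  t2: 62 e3 e3 59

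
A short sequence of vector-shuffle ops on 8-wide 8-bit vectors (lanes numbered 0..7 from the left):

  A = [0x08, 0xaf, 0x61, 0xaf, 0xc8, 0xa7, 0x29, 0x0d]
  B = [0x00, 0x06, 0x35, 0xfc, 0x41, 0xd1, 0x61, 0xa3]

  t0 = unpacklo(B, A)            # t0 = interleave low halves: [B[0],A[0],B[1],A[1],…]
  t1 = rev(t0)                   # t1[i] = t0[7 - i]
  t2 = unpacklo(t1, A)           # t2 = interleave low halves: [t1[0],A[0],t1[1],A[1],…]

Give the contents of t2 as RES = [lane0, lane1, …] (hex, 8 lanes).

  t0: 00 08 06 af 35 61 fc af
  t1: af fc 61 35 af 06 08 00
  t2: af 08 fc af 61 61 35 af

RES = [0xaf, 0x08, 0xfc, 0xaf, 0x61, 0x61, 0x35, 0xaf]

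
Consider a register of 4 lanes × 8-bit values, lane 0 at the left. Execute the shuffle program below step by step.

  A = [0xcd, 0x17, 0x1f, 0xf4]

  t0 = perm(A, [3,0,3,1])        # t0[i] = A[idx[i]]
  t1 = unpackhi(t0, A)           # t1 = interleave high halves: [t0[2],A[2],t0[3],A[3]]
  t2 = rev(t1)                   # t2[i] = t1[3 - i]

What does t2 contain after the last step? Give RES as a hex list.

RES = [0xf4, 0x17, 0x1f, 0xf4]

→ t0 |f4|cd|f4|17|
→ t1 |f4|1f|17|f4|
→ t2 |f4|17|1f|f4|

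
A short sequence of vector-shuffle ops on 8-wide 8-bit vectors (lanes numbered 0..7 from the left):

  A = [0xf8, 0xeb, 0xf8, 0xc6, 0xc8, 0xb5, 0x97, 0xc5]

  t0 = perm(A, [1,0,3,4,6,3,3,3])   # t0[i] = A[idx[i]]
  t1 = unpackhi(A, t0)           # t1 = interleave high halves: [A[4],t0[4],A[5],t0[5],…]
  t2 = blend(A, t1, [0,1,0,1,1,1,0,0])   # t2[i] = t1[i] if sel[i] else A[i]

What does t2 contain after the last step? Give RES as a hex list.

t0 = [0xeb, 0xf8, 0xc6, 0xc8, 0x97, 0xc6, 0xc6, 0xc6]
t1 = [0xc8, 0x97, 0xb5, 0xc6, 0x97, 0xc6, 0xc5, 0xc6]
t2 = [0xf8, 0x97, 0xf8, 0xc6, 0x97, 0xc6, 0x97, 0xc5]

RES = [ 0xf8  0x97  0xf8  0xc6  0x97  0xc6  0x97  0xc5 ]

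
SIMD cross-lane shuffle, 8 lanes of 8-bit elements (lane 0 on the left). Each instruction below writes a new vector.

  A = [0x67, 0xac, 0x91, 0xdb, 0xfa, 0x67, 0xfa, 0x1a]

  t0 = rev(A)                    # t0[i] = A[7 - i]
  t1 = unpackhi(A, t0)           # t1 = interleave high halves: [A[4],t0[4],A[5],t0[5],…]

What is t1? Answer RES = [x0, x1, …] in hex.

→ t0 |1a|fa|67|fa|db|91|ac|67|
→ t1 |fa|db|67|91|fa|ac|1a|67|

RES = [0xfa, 0xdb, 0x67, 0x91, 0xfa, 0xac, 0x1a, 0x67]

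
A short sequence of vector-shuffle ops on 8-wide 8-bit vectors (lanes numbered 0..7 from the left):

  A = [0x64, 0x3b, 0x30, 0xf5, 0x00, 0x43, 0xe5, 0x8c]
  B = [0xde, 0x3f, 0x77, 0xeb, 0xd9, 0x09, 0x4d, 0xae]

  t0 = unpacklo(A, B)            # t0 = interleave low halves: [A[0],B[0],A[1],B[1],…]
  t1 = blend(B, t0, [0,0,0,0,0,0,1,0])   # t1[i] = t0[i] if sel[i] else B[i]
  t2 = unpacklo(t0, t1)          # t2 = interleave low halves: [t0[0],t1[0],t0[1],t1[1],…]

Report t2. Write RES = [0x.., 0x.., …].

RES = [ 0x64  0xde  0xde  0x3f  0x3b  0x77  0x3f  0xeb ]

  t0: 64 de 3b 3f 30 77 f5 eb
  t1: de 3f 77 eb d9 09 f5 ae
  t2: 64 de de 3f 3b 77 3f eb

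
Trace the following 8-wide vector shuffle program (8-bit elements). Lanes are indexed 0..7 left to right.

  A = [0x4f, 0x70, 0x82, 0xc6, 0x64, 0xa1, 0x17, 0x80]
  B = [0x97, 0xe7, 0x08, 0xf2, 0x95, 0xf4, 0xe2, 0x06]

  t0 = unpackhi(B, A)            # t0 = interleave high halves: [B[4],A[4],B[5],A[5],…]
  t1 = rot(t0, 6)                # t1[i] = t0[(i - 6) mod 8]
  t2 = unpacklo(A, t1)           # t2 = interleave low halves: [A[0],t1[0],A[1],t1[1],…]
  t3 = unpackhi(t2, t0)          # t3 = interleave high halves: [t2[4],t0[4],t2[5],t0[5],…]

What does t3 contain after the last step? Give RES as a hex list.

  t0: 95 64 f4 a1 e2 17 06 80
  t1: f4 a1 e2 17 06 80 95 64
  t2: 4f f4 70 a1 82 e2 c6 17
  t3: 82 e2 e2 17 c6 06 17 80

RES = [0x82, 0xe2, 0xe2, 0x17, 0xc6, 0x06, 0x17, 0x80]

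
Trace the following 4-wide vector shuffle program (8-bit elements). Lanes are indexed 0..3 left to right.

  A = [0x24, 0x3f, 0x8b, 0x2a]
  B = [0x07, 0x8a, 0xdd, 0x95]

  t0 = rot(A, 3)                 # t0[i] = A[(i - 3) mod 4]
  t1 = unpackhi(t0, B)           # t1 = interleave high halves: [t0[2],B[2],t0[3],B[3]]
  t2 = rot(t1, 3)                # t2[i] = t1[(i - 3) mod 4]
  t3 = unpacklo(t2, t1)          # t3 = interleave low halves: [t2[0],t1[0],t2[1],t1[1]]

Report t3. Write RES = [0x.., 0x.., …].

RES = [ 0xdd  0x2a  0x24  0xdd ]

→ t0 |3f|8b|2a|24|
→ t1 |2a|dd|24|95|
→ t2 |dd|24|95|2a|
→ t3 |dd|2a|24|dd|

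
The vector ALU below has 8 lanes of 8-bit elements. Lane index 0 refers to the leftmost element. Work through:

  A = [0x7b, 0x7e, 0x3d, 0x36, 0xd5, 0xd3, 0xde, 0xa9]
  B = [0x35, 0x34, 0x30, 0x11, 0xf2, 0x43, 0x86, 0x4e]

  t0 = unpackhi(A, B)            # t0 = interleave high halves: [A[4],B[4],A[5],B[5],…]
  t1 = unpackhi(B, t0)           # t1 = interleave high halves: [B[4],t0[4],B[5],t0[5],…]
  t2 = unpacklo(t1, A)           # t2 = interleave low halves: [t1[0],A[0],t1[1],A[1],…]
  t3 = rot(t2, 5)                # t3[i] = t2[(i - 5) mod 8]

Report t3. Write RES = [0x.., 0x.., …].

RES = [ 0x7e  0x43  0x3d  0x86  0x36  0xf2  0x7b  0xde ]

→ t0 |d5|f2|d3|43|de|86|a9|4e|
→ t1 |f2|de|43|86|86|a9|4e|4e|
→ t2 |f2|7b|de|7e|43|3d|86|36|
→ t3 |7e|43|3d|86|36|f2|7b|de|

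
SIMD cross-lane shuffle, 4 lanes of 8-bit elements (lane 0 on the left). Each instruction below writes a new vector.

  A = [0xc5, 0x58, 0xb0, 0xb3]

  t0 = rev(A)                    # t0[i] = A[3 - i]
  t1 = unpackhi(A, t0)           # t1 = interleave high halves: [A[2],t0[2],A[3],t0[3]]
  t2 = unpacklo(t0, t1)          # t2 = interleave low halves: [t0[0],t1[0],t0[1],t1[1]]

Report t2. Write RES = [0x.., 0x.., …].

  t0: b3 b0 58 c5
  t1: b0 58 b3 c5
  t2: b3 b0 b0 58

RES = [ 0xb3  0xb0  0xb0  0x58 ]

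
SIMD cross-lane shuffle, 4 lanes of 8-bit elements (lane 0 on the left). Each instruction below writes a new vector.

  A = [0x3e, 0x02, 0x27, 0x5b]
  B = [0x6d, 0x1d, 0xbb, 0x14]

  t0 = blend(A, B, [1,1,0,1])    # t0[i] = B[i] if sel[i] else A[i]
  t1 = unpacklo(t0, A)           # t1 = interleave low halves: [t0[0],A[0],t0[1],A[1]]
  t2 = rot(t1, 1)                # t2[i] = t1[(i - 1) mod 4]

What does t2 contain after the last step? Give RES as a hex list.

RES = [ 0x02  0x6d  0x3e  0x1d ]

  t0: 6d 1d 27 14
  t1: 6d 3e 1d 02
  t2: 02 6d 3e 1d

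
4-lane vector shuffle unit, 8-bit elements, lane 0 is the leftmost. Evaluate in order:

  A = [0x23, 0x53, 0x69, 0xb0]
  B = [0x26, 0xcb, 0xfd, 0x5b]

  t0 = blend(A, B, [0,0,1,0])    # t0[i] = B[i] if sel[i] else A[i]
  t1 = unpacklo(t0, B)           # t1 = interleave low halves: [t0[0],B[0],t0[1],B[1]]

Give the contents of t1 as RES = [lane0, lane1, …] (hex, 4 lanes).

RES = [0x23, 0x26, 0x53, 0xcb]

→ t0 |23|53|fd|b0|
→ t1 |23|26|53|cb|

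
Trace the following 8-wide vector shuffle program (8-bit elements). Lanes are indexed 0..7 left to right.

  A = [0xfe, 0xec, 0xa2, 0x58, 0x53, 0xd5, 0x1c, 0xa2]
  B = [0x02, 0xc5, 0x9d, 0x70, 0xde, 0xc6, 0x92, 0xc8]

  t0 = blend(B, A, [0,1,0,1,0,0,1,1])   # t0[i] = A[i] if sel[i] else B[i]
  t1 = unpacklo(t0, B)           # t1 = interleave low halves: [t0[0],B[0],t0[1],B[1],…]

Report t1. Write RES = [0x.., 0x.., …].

→ t0 |02|ec|9d|58|de|c6|1c|a2|
→ t1 |02|02|ec|c5|9d|9d|58|70|

RES = [0x02, 0x02, 0xec, 0xc5, 0x9d, 0x9d, 0x58, 0x70]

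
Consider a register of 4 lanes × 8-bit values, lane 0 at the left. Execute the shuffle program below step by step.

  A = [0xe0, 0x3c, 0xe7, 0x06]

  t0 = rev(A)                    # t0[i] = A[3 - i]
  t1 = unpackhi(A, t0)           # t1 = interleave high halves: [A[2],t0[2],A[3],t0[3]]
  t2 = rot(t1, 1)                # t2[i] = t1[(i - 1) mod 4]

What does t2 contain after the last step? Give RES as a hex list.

RES = [ 0xe0  0xe7  0x3c  0x06 ]

  t0: 06 e7 3c e0
  t1: e7 3c 06 e0
  t2: e0 e7 3c 06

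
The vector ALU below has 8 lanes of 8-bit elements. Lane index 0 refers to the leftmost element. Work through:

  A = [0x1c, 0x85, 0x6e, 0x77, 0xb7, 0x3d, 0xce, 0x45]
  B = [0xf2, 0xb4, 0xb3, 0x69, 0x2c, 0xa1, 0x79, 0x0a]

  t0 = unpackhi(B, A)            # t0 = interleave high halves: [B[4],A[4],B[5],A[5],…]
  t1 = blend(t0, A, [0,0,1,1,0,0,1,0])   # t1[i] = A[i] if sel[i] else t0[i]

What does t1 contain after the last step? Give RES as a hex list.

→ t0 |2c|b7|a1|3d|79|ce|0a|45|
→ t1 |2c|b7|6e|77|79|ce|ce|45|

RES = [ 0x2c  0xb7  0x6e  0x77  0x79  0xce  0xce  0x45 ]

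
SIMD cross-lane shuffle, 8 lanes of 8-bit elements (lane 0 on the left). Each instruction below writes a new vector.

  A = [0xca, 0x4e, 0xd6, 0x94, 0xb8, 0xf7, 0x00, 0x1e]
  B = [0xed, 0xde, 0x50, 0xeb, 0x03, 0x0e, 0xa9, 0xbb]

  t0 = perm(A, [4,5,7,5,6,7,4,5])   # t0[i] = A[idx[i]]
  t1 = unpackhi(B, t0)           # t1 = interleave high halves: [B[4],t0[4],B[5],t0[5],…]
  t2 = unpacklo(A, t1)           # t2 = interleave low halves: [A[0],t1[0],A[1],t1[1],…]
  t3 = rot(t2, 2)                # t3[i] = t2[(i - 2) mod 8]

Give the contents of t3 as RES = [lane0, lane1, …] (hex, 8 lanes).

RES = [ 0x94  0x1e  0xca  0x03  0x4e  0x00  0xd6  0x0e ]

t0 = [0xb8, 0xf7, 0x1e, 0xf7, 0x00, 0x1e, 0xb8, 0xf7]
t1 = [0x03, 0x00, 0x0e, 0x1e, 0xa9, 0xb8, 0xbb, 0xf7]
t2 = [0xca, 0x03, 0x4e, 0x00, 0xd6, 0x0e, 0x94, 0x1e]
t3 = [0x94, 0x1e, 0xca, 0x03, 0x4e, 0x00, 0xd6, 0x0e]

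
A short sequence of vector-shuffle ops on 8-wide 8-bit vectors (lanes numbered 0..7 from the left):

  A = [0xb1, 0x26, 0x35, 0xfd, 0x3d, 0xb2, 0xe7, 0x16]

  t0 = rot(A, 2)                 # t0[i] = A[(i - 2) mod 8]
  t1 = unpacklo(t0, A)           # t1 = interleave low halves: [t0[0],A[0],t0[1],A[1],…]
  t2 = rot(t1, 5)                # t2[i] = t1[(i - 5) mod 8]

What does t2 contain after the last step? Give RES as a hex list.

RES = [ 0x26  0xb1  0x35  0x26  0xfd  0xe7  0xb1  0x16 ]

  t0: e7 16 b1 26 35 fd 3d b2
  t1: e7 b1 16 26 b1 35 26 fd
  t2: 26 b1 35 26 fd e7 b1 16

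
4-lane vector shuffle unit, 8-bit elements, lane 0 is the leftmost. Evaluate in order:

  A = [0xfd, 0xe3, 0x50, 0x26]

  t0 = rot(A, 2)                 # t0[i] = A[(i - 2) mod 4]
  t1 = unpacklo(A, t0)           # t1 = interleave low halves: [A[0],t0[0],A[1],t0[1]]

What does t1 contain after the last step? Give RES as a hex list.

→ t0 |50|26|fd|e3|
→ t1 |fd|50|e3|26|

RES = [0xfd, 0x50, 0xe3, 0x26]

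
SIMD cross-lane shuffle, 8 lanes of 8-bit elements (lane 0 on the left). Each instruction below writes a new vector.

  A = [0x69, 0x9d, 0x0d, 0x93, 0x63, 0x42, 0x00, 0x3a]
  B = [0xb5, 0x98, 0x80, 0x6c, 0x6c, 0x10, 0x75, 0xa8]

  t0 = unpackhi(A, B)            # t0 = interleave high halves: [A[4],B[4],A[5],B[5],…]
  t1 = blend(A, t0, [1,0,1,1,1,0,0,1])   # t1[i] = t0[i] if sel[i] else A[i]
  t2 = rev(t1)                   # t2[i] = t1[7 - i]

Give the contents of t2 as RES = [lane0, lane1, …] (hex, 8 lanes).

RES = [0xa8, 0x00, 0x42, 0x00, 0x10, 0x42, 0x9d, 0x63]

→ t0 |63|6c|42|10|00|75|3a|a8|
→ t1 |63|9d|42|10|00|42|00|a8|
→ t2 |a8|00|42|00|10|42|9d|63|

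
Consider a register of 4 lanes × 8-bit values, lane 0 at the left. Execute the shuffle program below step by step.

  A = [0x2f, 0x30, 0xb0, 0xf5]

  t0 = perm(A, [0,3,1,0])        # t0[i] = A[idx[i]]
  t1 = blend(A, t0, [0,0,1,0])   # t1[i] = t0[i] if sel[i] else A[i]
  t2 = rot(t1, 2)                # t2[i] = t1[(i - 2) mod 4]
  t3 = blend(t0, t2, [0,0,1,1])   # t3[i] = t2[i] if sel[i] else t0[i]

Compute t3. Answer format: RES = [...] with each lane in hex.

t0 = [0x2f, 0xf5, 0x30, 0x2f]
t1 = [0x2f, 0x30, 0x30, 0xf5]
t2 = [0x30, 0xf5, 0x2f, 0x30]
t3 = [0x2f, 0xf5, 0x2f, 0x30]

RES = [ 0x2f  0xf5  0x2f  0x30 ]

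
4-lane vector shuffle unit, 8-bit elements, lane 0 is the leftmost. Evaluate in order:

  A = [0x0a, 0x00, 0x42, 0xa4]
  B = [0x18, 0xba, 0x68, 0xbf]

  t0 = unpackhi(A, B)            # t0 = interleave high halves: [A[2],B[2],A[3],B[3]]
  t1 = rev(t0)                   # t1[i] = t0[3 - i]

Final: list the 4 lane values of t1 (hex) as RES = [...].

→ t0 |42|68|a4|bf|
→ t1 |bf|a4|68|42|

RES = [ 0xbf  0xa4  0x68  0x42 ]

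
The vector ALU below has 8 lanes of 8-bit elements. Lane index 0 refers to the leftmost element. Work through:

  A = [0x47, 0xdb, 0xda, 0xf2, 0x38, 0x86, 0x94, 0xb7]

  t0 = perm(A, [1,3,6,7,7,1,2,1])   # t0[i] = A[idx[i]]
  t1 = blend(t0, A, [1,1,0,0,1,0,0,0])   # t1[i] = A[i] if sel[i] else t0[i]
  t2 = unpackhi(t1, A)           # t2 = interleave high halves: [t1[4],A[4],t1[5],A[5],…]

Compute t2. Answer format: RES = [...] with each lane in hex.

  t0: db f2 94 b7 b7 db da db
  t1: 47 db 94 b7 38 db da db
  t2: 38 38 db 86 da 94 db b7

RES = [ 0x38  0x38  0xdb  0x86  0xda  0x94  0xdb  0xb7 ]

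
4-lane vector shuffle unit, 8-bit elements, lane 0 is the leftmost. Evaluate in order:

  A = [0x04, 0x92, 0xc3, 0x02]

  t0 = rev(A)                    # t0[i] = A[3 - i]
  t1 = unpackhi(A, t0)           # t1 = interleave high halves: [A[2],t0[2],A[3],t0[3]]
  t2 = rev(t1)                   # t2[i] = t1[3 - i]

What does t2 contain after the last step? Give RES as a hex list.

t0 = [0x02, 0xc3, 0x92, 0x04]
t1 = [0xc3, 0x92, 0x02, 0x04]
t2 = [0x04, 0x02, 0x92, 0xc3]

RES = [0x04, 0x02, 0x92, 0xc3]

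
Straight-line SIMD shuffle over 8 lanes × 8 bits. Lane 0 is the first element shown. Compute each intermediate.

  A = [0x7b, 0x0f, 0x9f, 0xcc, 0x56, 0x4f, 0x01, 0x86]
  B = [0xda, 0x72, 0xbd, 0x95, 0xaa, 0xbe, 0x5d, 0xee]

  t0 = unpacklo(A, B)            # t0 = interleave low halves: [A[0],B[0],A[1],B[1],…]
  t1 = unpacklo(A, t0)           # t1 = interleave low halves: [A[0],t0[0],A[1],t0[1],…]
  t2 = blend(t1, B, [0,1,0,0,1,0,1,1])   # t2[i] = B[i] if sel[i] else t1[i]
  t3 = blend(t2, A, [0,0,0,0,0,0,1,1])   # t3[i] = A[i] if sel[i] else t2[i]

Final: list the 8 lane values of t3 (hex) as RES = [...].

RES = [ 0x7b  0x72  0x0f  0xda  0xaa  0x0f  0x01  0x86 ]

  t0: 7b da 0f 72 9f bd cc 95
  t1: 7b 7b 0f da 9f 0f cc 72
  t2: 7b 72 0f da aa 0f 5d ee
  t3: 7b 72 0f da aa 0f 01 86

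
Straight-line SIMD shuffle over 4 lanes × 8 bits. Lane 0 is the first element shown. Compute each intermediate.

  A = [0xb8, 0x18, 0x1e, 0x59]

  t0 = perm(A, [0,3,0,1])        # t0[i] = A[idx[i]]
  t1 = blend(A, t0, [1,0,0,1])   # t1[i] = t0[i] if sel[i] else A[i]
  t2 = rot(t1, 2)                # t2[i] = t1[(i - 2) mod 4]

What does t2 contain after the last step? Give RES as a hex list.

  t0: b8 59 b8 18
  t1: b8 18 1e 18
  t2: 1e 18 b8 18

RES = [ 0x1e  0x18  0xb8  0x18 ]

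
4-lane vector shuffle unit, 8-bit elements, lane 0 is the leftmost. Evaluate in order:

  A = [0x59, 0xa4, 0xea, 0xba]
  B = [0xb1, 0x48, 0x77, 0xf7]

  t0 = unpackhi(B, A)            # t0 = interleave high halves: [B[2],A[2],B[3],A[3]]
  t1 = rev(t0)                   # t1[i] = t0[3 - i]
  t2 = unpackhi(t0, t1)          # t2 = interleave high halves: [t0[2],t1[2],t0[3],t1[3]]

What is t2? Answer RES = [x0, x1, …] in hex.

RES = [ 0xf7  0xea  0xba  0x77 ]

t0 = [0x77, 0xea, 0xf7, 0xba]
t1 = [0xba, 0xf7, 0xea, 0x77]
t2 = [0xf7, 0xea, 0xba, 0x77]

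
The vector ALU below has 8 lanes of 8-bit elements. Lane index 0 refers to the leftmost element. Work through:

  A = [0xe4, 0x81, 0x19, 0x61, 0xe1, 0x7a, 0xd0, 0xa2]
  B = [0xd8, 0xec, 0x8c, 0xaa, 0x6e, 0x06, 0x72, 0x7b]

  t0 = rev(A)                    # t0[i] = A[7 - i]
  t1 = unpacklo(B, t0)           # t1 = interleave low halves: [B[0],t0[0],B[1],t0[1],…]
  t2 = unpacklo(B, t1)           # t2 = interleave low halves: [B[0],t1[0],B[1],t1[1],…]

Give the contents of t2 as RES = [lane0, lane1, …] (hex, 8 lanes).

RES = [ 0xd8  0xd8  0xec  0xa2  0x8c  0xec  0xaa  0xd0 ]

  t0: a2 d0 7a e1 61 19 81 e4
  t1: d8 a2 ec d0 8c 7a aa e1
  t2: d8 d8 ec a2 8c ec aa d0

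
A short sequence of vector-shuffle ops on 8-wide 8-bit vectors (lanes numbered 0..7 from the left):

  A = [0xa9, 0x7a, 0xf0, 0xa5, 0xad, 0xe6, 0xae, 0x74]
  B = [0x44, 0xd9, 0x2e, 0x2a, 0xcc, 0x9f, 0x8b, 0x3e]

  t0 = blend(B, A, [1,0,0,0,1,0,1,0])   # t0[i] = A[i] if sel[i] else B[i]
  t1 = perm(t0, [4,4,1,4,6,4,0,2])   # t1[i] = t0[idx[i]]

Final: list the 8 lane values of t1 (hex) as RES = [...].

RES = [0xad, 0xad, 0xd9, 0xad, 0xae, 0xad, 0xa9, 0x2e]

→ t0 |a9|d9|2e|2a|ad|9f|ae|3e|
→ t1 |ad|ad|d9|ad|ae|ad|a9|2e|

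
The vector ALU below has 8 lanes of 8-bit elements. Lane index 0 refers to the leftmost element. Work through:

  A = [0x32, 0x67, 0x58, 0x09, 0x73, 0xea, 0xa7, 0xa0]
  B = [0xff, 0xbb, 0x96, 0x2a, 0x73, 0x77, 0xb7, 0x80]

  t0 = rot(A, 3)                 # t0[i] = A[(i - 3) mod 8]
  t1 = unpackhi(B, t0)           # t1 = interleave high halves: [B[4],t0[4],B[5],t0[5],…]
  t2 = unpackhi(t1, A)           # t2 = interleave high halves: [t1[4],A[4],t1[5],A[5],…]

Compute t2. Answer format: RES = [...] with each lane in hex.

RES = [0xb7, 0x73, 0x09, 0xea, 0x80, 0xa7, 0x73, 0xa0]

  t0: ea a7 a0 32 67 58 09 73
  t1: 73 67 77 58 b7 09 80 73
  t2: b7 73 09 ea 80 a7 73 a0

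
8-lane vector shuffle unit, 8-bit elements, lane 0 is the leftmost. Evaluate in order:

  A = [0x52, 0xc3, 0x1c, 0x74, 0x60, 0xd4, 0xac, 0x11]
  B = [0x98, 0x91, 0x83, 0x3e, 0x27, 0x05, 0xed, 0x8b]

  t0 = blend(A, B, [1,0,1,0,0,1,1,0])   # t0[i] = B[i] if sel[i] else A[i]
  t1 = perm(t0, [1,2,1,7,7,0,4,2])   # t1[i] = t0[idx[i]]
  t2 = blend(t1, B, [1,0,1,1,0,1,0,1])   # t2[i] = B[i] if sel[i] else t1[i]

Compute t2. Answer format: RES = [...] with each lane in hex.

RES = [ 0x98  0x83  0x83  0x3e  0x11  0x05  0x60  0x8b ]

  t0: 98 c3 83 74 60 05 ed 11
  t1: c3 83 c3 11 11 98 60 83
  t2: 98 83 83 3e 11 05 60 8b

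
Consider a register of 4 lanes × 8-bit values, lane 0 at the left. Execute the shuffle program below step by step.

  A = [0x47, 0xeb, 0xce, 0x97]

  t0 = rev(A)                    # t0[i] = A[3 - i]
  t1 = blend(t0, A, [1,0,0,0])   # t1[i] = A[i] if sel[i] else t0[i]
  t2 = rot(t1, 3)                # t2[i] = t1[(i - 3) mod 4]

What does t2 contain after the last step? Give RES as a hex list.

t0 = [0x97, 0xce, 0xeb, 0x47]
t1 = [0x47, 0xce, 0xeb, 0x47]
t2 = [0xce, 0xeb, 0x47, 0x47]

RES = [0xce, 0xeb, 0x47, 0x47]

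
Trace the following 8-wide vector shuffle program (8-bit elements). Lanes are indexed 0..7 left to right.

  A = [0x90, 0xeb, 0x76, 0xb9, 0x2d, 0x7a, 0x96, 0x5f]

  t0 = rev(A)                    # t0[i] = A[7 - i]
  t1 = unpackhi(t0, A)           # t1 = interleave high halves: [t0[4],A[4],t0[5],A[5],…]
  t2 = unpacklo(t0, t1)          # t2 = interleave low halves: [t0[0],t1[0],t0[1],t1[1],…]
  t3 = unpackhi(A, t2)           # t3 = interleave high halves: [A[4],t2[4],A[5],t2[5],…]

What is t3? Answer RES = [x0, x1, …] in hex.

RES = [0x2d, 0x7a, 0x7a, 0x76, 0x96, 0x2d, 0x5f, 0x7a]

→ t0 |5f|96|7a|2d|b9|76|eb|90|
→ t1 |b9|2d|76|7a|eb|96|90|5f|
→ t2 |5f|b9|96|2d|7a|76|2d|7a|
→ t3 |2d|7a|7a|76|96|2d|5f|7a|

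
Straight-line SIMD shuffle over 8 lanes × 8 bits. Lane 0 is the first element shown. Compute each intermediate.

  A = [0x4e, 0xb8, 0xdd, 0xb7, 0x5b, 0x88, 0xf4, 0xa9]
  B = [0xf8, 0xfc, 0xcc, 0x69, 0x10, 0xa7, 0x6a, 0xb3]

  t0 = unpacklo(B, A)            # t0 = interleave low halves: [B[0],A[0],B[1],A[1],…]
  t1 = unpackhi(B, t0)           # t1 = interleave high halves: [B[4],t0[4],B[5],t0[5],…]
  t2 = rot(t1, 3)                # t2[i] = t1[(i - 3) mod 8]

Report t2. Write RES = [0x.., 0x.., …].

RES = [ 0x69  0xb3  0xb7  0x10  0xcc  0xa7  0xdd  0x6a ]

t0 = [0xf8, 0x4e, 0xfc, 0xb8, 0xcc, 0xdd, 0x69, 0xb7]
t1 = [0x10, 0xcc, 0xa7, 0xdd, 0x6a, 0x69, 0xb3, 0xb7]
t2 = [0x69, 0xb3, 0xb7, 0x10, 0xcc, 0xa7, 0xdd, 0x6a]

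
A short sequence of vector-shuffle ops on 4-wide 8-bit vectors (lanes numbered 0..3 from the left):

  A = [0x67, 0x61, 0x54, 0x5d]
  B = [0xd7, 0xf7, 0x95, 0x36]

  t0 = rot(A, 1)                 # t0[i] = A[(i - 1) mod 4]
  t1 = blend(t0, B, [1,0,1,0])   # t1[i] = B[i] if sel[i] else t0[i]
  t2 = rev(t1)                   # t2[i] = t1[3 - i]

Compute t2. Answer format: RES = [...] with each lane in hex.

→ t0 |5d|67|61|54|
→ t1 |d7|67|95|54|
→ t2 |54|95|67|d7|

RES = [0x54, 0x95, 0x67, 0xd7]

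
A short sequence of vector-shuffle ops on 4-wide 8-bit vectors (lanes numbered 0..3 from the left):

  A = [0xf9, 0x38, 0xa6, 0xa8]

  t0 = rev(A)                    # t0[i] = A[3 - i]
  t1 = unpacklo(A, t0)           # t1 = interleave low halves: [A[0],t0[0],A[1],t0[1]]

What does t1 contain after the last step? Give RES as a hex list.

RES = [0xf9, 0xa8, 0x38, 0xa6]

  t0: a8 a6 38 f9
  t1: f9 a8 38 a6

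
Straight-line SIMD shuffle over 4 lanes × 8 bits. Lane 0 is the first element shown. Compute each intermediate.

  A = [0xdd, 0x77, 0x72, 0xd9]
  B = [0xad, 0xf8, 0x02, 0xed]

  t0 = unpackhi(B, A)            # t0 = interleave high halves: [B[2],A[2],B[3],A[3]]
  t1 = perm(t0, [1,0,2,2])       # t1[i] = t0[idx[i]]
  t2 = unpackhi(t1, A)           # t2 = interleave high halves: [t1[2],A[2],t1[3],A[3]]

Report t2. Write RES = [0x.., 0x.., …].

t0 = [0x02, 0x72, 0xed, 0xd9]
t1 = [0x72, 0x02, 0xed, 0xed]
t2 = [0xed, 0x72, 0xed, 0xd9]

RES = [ 0xed  0x72  0xed  0xd9 ]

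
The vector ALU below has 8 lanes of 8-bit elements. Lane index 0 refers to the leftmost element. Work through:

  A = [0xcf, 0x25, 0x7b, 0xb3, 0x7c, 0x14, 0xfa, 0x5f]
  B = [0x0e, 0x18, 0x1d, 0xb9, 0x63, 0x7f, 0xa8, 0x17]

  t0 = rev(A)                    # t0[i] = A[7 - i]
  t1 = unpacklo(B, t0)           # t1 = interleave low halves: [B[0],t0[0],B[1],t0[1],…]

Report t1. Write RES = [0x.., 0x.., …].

t0 = [0x5f, 0xfa, 0x14, 0x7c, 0xb3, 0x7b, 0x25, 0xcf]
t1 = [0x0e, 0x5f, 0x18, 0xfa, 0x1d, 0x14, 0xb9, 0x7c]

RES = [0x0e, 0x5f, 0x18, 0xfa, 0x1d, 0x14, 0xb9, 0x7c]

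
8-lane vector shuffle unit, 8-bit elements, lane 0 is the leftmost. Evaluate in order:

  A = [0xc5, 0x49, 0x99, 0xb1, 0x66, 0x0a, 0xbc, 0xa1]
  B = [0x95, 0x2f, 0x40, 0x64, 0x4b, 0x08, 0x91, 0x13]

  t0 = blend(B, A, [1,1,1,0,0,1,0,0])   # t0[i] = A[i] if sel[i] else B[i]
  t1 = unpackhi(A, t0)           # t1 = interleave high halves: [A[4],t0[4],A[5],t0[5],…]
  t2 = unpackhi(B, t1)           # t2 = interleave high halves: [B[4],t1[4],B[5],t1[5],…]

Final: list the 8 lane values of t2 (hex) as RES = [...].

  t0: c5 49 99 64 4b 0a 91 13
  t1: 66 4b 0a 0a bc 91 a1 13
  t2: 4b bc 08 91 91 a1 13 13

RES = [0x4b, 0xbc, 0x08, 0x91, 0x91, 0xa1, 0x13, 0x13]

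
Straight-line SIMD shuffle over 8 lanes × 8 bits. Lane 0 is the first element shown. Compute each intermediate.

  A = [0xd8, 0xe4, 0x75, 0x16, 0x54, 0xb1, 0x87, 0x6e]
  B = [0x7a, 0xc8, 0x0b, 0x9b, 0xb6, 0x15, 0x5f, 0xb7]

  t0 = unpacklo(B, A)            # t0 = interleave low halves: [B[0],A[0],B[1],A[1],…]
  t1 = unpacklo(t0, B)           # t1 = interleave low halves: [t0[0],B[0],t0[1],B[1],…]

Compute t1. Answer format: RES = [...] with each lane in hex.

RES = [0x7a, 0x7a, 0xd8, 0xc8, 0xc8, 0x0b, 0xe4, 0x9b]

→ t0 |7a|d8|c8|e4|0b|75|9b|16|
→ t1 |7a|7a|d8|c8|c8|0b|e4|9b|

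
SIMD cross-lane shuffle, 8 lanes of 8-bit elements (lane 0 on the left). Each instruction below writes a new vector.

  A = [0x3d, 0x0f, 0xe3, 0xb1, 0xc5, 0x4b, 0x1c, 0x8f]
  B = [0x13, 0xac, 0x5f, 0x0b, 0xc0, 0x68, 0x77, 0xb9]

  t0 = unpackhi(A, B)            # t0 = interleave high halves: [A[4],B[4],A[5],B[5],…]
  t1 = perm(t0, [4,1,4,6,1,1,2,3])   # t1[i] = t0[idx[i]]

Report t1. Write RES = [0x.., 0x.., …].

→ t0 |c5|c0|4b|68|1c|77|8f|b9|
→ t1 |1c|c0|1c|8f|c0|c0|4b|68|

RES = [0x1c, 0xc0, 0x1c, 0x8f, 0xc0, 0xc0, 0x4b, 0x68]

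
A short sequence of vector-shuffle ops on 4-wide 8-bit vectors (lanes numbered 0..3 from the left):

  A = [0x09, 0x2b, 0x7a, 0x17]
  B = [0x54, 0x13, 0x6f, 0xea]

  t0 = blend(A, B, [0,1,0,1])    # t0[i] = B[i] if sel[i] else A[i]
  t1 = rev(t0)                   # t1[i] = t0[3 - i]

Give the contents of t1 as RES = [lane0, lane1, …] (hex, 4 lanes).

RES = [0xea, 0x7a, 0x13, 0x09]

  t0: 09 13 7a ea
  t1: ea 7a 13 09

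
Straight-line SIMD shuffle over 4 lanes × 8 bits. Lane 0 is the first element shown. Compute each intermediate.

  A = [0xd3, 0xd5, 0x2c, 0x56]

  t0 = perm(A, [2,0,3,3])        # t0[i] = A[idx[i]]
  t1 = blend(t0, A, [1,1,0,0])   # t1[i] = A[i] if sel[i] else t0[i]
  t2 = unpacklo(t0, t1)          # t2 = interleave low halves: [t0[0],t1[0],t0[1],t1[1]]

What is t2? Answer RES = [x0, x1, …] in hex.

→ t0 |2c|d3|56|56|
→ t1 |d3|d5|56|56|
→ t2 |2c|d3|d3|d5|

RES = [ 0x2c  0xd3  0xd3  0xd5 ]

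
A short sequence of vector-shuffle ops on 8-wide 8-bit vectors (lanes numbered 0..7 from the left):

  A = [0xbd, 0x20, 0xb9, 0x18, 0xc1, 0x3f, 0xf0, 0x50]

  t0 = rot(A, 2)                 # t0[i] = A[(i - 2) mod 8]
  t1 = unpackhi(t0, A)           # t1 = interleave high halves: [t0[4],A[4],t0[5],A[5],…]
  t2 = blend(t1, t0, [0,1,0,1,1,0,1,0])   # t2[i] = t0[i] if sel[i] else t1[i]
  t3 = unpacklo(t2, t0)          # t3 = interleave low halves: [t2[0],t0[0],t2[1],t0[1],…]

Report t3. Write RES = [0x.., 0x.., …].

t0 = [0xf0, 0x50, 0xbd, 0x20, 0xb9, 0x18, 0xc1, 0x3f]
t1 = [0xb9, 0xc1, 0x18, 0x3f, 0xc1, 0xf0, 0x3f, 0x50]
t2 = [0xb9, 0x50, 0x18, 0x20, 0xb9, 0xf0, 0xc1, 0x50]
t3 = [0xb9, 0xf0, 0x50, 0x50, 0x18, 0xbd, 0x20, 0x20]

RES = [0xb9, 0xf0, 0x50, 0x50, 0x18, 0xbd, 0x20, 0x20]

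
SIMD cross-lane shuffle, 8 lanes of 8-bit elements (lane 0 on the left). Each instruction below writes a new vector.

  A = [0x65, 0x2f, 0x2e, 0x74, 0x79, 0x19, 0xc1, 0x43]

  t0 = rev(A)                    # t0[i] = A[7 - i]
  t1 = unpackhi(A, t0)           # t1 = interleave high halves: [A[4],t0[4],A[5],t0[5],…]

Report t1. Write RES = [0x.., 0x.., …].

t0 = [0x43, 0xc1, 0x19, 0x79, 0x74, 0x2e, 0x2f, 0x65]
t1 = [0x79, 0x74, 0x19, 0x2e, 0xc1, 0x2f, 0x43, 0x65]

RES = [0x79, 0x74, 0x19, 0x2e, 0xc1, 0x2f, 0x43, 0x65]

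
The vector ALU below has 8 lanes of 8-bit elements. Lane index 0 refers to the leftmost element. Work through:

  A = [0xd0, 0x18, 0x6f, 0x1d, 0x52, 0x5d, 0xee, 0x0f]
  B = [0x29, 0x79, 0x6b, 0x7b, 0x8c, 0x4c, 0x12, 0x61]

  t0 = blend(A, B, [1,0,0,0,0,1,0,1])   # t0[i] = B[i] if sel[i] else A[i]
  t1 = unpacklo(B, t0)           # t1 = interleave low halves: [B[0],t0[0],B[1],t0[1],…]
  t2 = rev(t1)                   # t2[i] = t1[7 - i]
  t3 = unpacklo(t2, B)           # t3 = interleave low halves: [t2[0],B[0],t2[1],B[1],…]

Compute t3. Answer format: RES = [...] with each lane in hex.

RES = [0x1d, 0x29, 0x7b, 0x79, 0x6f, 0x6b, 0x6b, 0x7b]

→ t0 |29|18|6f|1d|52|4c|ee|61|
→ t1 |29|29|79|18|6b|6f|7b|1d|
→ t2 |1d|7b|6f|6b|18|79|29|29|
→ t3 |1d|29|7b|79|6f|6b|6b|7b|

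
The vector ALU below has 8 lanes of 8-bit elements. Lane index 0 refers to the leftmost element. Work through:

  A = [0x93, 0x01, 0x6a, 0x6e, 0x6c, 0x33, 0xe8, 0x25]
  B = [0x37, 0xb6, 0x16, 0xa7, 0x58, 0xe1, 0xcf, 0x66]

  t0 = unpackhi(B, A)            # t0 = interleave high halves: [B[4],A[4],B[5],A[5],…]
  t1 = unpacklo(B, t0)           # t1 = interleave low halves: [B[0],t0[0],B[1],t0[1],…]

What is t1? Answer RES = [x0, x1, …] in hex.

  t0: 58 6c e1 33 cf e8 66 25
  t1: 37 58 b6 6c 16 e1 a7 33

RES = [0x37, 0x58, 0xb6, 0x6c, 0x16, 0xe1, 0xa7, 0x33]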